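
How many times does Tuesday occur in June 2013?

4

June 2013 has 30 days and begins on Saturday.
The first Tuesday is June 4.
Tuesdays fall on 4, 11, 18, 25 — that's 4.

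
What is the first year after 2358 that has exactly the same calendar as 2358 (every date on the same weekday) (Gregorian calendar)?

2369

Two years share a calendar iff Jan 1 falls on the same weekday and both are leap or both are common. 2358: Jan 1 is Wednesday, common year.
2359: Jan 1 Thursday, common
2360: Jan 1 Friday, leap
2361: Jan 1 Sunday, common
2362: Jan 1 Monday, common
2363: Jan 1 Tuesday, common
2364: Jan 1 Wednesday, leap
2365: Jan 1 Friday, common
2366: Jan 1 Saturday, common
2367: Jan 1 Sunday, common
2368: Jan 1 Monday, leap
2369: Jan 1 Wednesday, common
2369 matches on both conditions.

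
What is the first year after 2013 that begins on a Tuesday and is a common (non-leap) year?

Jan 1 advances by 2 weekdays after a leap year and by 1 after a common year.
2013: Jan 1 is Tuesday.
2014: Wednesday
2015: Thursday
2016: Friday (leap)
2017: Sunday
2018: Monday
2019: Tuesday
2019 begins on a Tuesday and is a common year.

2019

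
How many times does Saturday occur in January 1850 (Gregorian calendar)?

4

January 1850 has 31 days and begins on Tuesday.
The first Saturday is January 5.
Saturdays fall on 5, 12, 19, 26 — that's 4.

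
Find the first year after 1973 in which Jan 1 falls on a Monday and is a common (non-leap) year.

1979

Jan 1 advances by 2 weekdays after a leap year and by 1 after a common year.
1973: Jan 1 is Monday.
1974: Tuesday
1975: Wednesday
1976: Thursday (leap)
1977: Saturday
1978: Sunday
1979: Monday
1979 begins on a Monday and is a common year.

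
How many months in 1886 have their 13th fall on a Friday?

Check the 13th of each month of 1886: Jan 13: Wed, Feb 13: Sat, Mar 13: Sat, Apr 13: Tue, May 13: Thu, Jun 13: Sun, Jul 13: Tue, Aug 13: Fri, Sep 13: Mon, Oct 13: Wed, Nov 13: Sat, Dec 13: Mon.
Friday occurs in August — 1 month.

1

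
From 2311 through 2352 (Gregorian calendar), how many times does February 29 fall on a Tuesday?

2

Leap years in 2311–2352: 11 of them.
Feb 29 weekday advances by 5 (mod 7) from one leap year to the next four years later (or differs when a century non-leap intervenes).
Leap-day weekdays: 2312:Thu 2316:Tue✓ 2320:Sun 2324:Fri 2328:Wed 2332:Mon 2336:Sat 2340:Thu 2344:Tue✓ 2348:Sun 2352:Fri
Tuesday: 2316, 2344 → 2.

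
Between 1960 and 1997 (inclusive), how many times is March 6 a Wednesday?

6

Track March 6's weekday year by year (advancing +1, or +2 across a Feb 29):
  1960: Sun  1961: Mon (+1)  1962: Tue (+1)  1963: Wed (+1) ✓  1964: Fri (+2)
  1965: Sat (+1)  1966: Sun (+1)  1967: Mon (+1)  1968: Wed (+2) ✓  1969: Thu (+1)
  1970: Fri (+1)  1971: Sat (+1)  1972: Mon (+2)  1973: Tue (+1)  … (10 more years) …
  1984: Tue (+2)  1985: Wed (+1) ✓  1986: Thu (+1)  1987: Fri (+1)  1988: Sun (+2)
  1989: Mon (+1)  1990: Tue (+1)  1991: Wed (+1) ✓  1992: Fri (+2)  1993: Sat (+1)
  1994: Sun (+1)  1995: Mon (+1)  1996: Wed (+2) ✓  1997: Thu (+1)
Wednesday years: 1963, 1968, 1974, 1985, 1991, 1996 — 6 in total.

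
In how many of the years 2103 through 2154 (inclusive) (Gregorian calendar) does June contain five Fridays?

June has 30 days; it has five Fridays when Friday falls among the first (month-length − 28) days — i.e. when June 1 is one of Friday/Thursday.
June 1 by year: 2103:Fri✓ 2104:Sun 2105:Mon 2106:Tue 2107:Wed 2108:Fri✓ 2109:Sat 2110:Sun 2111:Mon 2112:Wed 2113:Thu✓ 2114:Fri✓ 2115:Sat 2116:Mon 2117:Tue …(22 more)… 2140:Wed 2141:Thu✓ 2142:Fri✓ 2143:Sat 2144:Mon 2145:Tue 2146:Wed 2147:Thu✓ 2148:Sat 2149:Sun 2150:Mon 2151:Tue 2152:Thu✓ 2153:Fri✓ 2154:Sat
Years with five Fridays: 2103, 2108, 2113, 2114, 2119, 2124, 2125, 2130, 2131, 2136, 2141, 2142, 2147, 2152, 2153 → 15.

15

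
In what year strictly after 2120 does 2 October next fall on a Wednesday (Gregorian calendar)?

From one year to the next, a fixed date's weekday advances by 1, or by 2 when a Feb 29 lies between the two dates.
2120: October 2 is Wednesday.
2121: Thursday (+1)
2122: Friday (+1)
2123: Saturday (+1)
2124: Monday (+2)
2125: Tuesday (+1)
2126: Wednesday (+1)
2 October falls on a Wednesday in 2126.

2126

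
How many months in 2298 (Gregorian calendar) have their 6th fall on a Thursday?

Check the 6th of each month of 2298: Jan 6: Thu, Feb 6: Sun, Mar 6: Sun, Apr 6: Wed, May 6: Fri, Jun 6: Mon, Jul 6: Wed, Aug 6: Sat, Sep 6: Tue, Oct 6: Thu, Nov 6: Sun, Dec 6: Tue.
Thursday occurs in January, October — 2 months.

2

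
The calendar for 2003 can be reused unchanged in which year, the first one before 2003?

1997

Two years share a calendar iff Jan 1 falls on the same weekday and both are leap or both are common. 2003: Jan 1 is Wednesday, common year.
2002: Jan 1 Tuesday, common
2001: Jan 1 Monday, common
2000: Jan 1 Saturday, leap
1999: Jan 1 Friday, common
1998: Jan 1 Thursday, common
1997: Jan 1 Wednesday, common
1997 matches on both conditions.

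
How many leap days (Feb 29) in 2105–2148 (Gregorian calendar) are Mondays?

Leap years in 2105–2148: 11 of them.
Feb 29 weekday advances by 5 (mod 7) from one leap year to the next four years later (or differs when a century non-leap intervenes).
Leap-day weekdays: 2108:Wed 2112:Mon✓ 2116:Sat 2120:Thu 2124:Tue 2128:Sun 2132:Fri 2136:Wed 2140:Mon✓ 2144:Sat 2148:Thu
Monday: 2112, 2140 → 2.

2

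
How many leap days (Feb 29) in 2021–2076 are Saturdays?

Leap years in 2021–2076: 14 of them.
Feb 29 weekday advances by 5 (mod 7) from one leap year to the next four years later (or differs when a century non-leap intervenes).
Leap-day weekdays: 2024:Thu 2028:Tue 2032:Sun 2036:Fri 2040:Wed 2044:Mon 2048:Sat✓ 2052:Thu 2056:Tue 2060:Sun 2064:Fri 2068:Wed 2072:Mon 2076:Sat✓
Saturday: 2048, 2076 → 2.

2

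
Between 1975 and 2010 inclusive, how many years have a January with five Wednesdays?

January has 31 days; it has five Wednesdays when Wednesday falls among the first (month-length − 28) days — i.e. when January 1 is one of Wednesday/Tuesday/Monday.
January 1 by year: 1975:Wed✓ 1976:Thu 1977:Sat 1978:Sun 1979:Mon✓ 1980:Tue✓ 1981:Thu 1982:Fri 1983:Sat 1984:Sun 1985:Tue✓ 1986:Wed✓ 1987:Thu 1988:Fri 1989:Sun …(6 more)… 1996:Mon✓ 1997:Wed✓ 1998:Thu 1999:Fri 2000:Sat 2001:Mon✓ 2002:Tue✓ 2003:Wed✓ 2004:Thu 2005:Sat 2006:Sun 2007:Mon✓ 2008:Tue✓ 2009:Thu 2010:Fri
Years with five Wednesdays: 1975, 1979, 1980, 1985, 1986, 1990, 1991, 1992, 1996, 1997, 2001, 2002, 2003, 2007, 2008 → 15.

15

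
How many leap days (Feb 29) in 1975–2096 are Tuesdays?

4

Leap years in 1975–2096: 31 of them.
Feb 29 weekday advances by 5 (mod 7) from one leap year to the next four years later (or differs when a century non-leap intervenes).
Leap-day weekdays: 1976:Sun 1980:Fri 1984:Wed 1988:Mon 1992:Sat 1996:Thu 2000:Tue✓ 2004:Sun 2008:Fri 2012:Wed 2016:Mon 2020:Sat 2024:Thu …(5 more)… 2048:Sat 2052:Thu 2056:Tue✓ 2060:Sun 2064:Fri 2068:Wed 2072:Mon 2076:Sat 2080:Thu 2084:Tue✓ 2088:Sun 2092:Fri 2096:Wed
Tuesday: 2000, 2028, 2056, 2084 → 4.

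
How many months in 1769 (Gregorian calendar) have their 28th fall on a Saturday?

2

Check the 28th of each month of 1769: Jan 28: Sat, Feb 28: Tue, Mar 28: Tue, Apr 28: Fri, May 28: Sun, Jun 28: Wed, Jul 28: Fri, Aug 28: Mon, Sep 28: Thu, Oct 28: Sat, Nov 28: Tue, Dec 28: Thu.
Saturday occurs in January, October — 2 months.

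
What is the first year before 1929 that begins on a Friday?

Jan 1 advances by 2 weekdays after a leap year and by 1 after a common year.
1929: Jan 1 is Tuesday.
1928: Sunday (leap)
1927: Saturday
1926: Friday
1926 begins on a Friday

1926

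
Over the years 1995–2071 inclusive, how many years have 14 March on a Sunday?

11

Track 14 March's weekday year by year (advancing +1, or +2 across a Feb 29):
  1995: Tue  1996: Thu (+2)  1997: Fri (+1)  1998: Sat (+1)  1999: Sun (+1) ✓
  2000: Tue (+2)  2001: Wed (+1)  2002: Thu (+1)  2003: Fri (+1)  2004: Sun (+2) ✓
  2005: Mon (+1)  2006: Tue (+1)  2007: Wed (+1)  2008: Fri (+2)  … (49 more years) …
  2058: Thu (+1)  2059: Fri (+1)  2060: Sun (+2) ✓  2061: Mon (+1)  2062: Tue (+1)
  2063: Wed (+1)  2064: Fri (+2)  2065: Sat (+1)  2066: Sun (+1) ✓  2067: Mon (+1)
  2068: Wed (+2)  2069: Thu (+1)  2070: Fri (+1)  2071: Sat (+1)
Sunday years: 1999, 2004, 2010, 2021, 2027, 2032, 2038, 2049, 2055, 2060, 2066 — 11 in total.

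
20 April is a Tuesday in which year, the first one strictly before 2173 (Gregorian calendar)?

2162

From one year to the next, a fixed date's weekday advances by 1, or by 2 when a Feb 29 lies between the two dates.
2173: April 20 is Tuesday.
2172: Monday (−1)
2171: Saturday (−2)
2170: Friday (−1)
2169: Thursday (−1)
2168: Wednesday (−1)
2167: Monday (−2)
2166: Sunday (−1)
2165: Saturday (−1)
2164: Friday (−1)
2163: Wednesday (−2)
2162: Tuesday (−1)
20 April falls on a Tuesday in 2162.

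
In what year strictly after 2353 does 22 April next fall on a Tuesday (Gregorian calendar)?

From one year to the next, a fixed date's weekday advances by 1, or by 2 when a Feb 29 lies between the two dates.
2353: April 22 is Wednesday.
2354: Thursday (+1)
2355: Friday (+1)
2356: Sunday (+2)
2357: Monday (+1)
2358: Tuesday (+1)
22 April falls on a Tuesday in 2358.

2358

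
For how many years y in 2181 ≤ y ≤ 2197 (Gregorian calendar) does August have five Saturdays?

August has 31 days; it has five Saturdays when Saturday falls among the first (month-length − 28) days — i.e. when August 1 is one of Saturday/Friday/Thursday.
August 1 by year: 2181:Wed 2182:Thu✓ 2183:Fri✓ 2184:Sun 2185:Mon 2186:Tue 2187:Wed 2188:Fri✓ 2189:Sat✓ 2190:Sun 2191:Mon 2192:Wed 2193:Thu✓ 2194:Fri✓ 2195:Sat✓ 2196:Mon 2197:Tue
Years with five Saturdays: 2182, 2183, 2188, 2189, 2193, 2194, 2195 → 7.

7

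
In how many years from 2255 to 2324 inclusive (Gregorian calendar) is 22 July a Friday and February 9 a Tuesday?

3

Check each year's weekday for 22 July and February 9:
  2255: Sun/Fri  2256: Tue/Sat  2257: Wed/Mon  2258: Thu/Tue  2259: Fri/Wed  2260: Sun/Thu  2261: Mon/Sat  2262: Tue/Sun  2263: Wed/Mon  2264: Fri/Tue ✓  2265: Sat/Thu  2266: Sun/Fri  2267: Mon/Sat  2268: Wed/Sun  …(42 more)…  2311: Sat/Thu  2312: Mon/Fri  2313: Tue/Sun  2314: Wed/Mon  2315: Thu/Tue  2316: Sat/Wed  2317: Sun/Fri  2318: Mon/Sat  2319: Tue/Sun  2320: Thu/Mon  2321: Fri/Wed  2322: Sat/Thu  2323: Sun/Fri  2324: Tue/Sat
Both conditions hold in: 2264, 2292, 2304 — 3.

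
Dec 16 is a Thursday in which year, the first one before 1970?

From one year to the next, a fixed date's weekday advances by 1, or by 2 when a Feb 29 lies between the two dates.
1970: December 16 is Wednesday.
1969: Tuesday (−1)
1968: Monday (−1)
1967: Saturday (−2)
1966: Friday (−1)
1965: Thursday (−1)
Dec 16 falls on a Thursday in 1965.

1965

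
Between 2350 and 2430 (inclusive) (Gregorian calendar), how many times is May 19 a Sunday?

12

Track May 19's weekday year by year (advancing +1, or +2 across a Feb 29):
  2350: Fri  2351: Sat (+1)  2352: Mon (+2)  2353: Tue (+1)  2354: Wed (+1)
  2355: Thu (+1)  2356: Sat (+2)  2357: Sun (+1) ✓  2358: Mon (+1)  2359: Tue (+1)
  2360: Thu (+2)  2361: Fri (+1)  2362: Sat (+1)  2363: Sun (+1) ✓  … (53 more years) …
  2417: Fri (+1)  2418: Sat (+1)  2419: Sun (+1) ✓  2420: Tue (+2)  2421: Wed (+1)
  2422: Thu (+1)  2423: Fri (+1)  2424: Sun (+2) ✓  2425: Mon (+1)  2426: Tue (+1)
  2427: Wed (+1)  2428: Fri (+2)  2429: Sat (+1)  2430: Sun (+1) ✓
Sunday years: 2357, 2363, 2368, 2374, 2385, 2391, 2396, 2402, 2413, 2419, 2424, 2430 — 12 in total.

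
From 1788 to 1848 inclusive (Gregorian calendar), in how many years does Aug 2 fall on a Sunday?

Track Aug 2's weekday year by year (advancing +1, or +2 across a Feb 29):
  1788: Sat  1789: Sun (+1) ✓  1790: Mon (+1)  1791: Tue (+1)  1792: Thu (+2)
  1793: Fri (+1)  1794: Sat (+1)  1795: Sun (+1) ✓  1796: Tue (+2)  1797: Wed (+1)
  1798: Thu (+1)  1799: Fri (+1)  1800: Sat (+1)  1801: Sun (+1) ✓  … (33 more years) …
  1835: Sun (+1) ✓  1836: Tue (+2)  1837: Wed (+1)  1838: Thu (+1)  1839: Fri (+1)
  1840: Sun (+2) ✓  1841: Mon (+1)  1842: Tue (+1)  1843: Wed (+1)  1844: Fri (+2)
  1845: Sat (+1)  1846: Sun (+1) ✓  1847: Mon (+1)  1848: Wed (+2)
Sunday years: 1789, 1795, 1801, 1807, 1812, 1818, 1829, 1835, 1840, 1846 — 10 in total.

10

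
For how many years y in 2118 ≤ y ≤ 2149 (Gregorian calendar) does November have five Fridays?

November has 30 days; it has five Fridays when Friday falls among the first (month-length − 28) days — i.e. when November 1 is one of Friday/Thursday.
November 1 by year: 2118:Tue 2119:Wed 2120:Fri✓ 2121:Sat 2122:Sun 2123:Mon 2124:Wed 2125:Thu✓ 2126:Fri✓ 2127:Sat 2128:Mon 2129:Tue 2130:Wed 2131:Thu✓ 2132:Sat 2133:Sun 2134:Mon 2135:Tue 2136:Thu✓ 2137:Fri✓ 2138:Sat 2139:Sun 2140:Tue 2141:Wed 2142:Thu✓ 2143:Fri✓ 2144:Sun 2145:Mon 2146:Tue 2147:Wed 2148:Fri✓ 2149:Sat
Years with five Fridays: 2120, 2125, 2126, 2131, 2136, 2137, 2142, 2143, 2148 → 9.

9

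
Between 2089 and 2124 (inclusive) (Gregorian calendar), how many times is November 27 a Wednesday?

4

Track November 27's weekday year by year (advancing +1, or +2 across a Feb 29):
  2089: Sun  2090: Mon (+1)  2091: Tue (+1)  2092: Thu (+2)  2093: Fri (+1)
  2094: Sat (+1)  2095: Sun (+1)  2096: Tue (+2)  2097: Wed (+1) ✓  2098: Thu (+1)
  2099: Fri (+1)  2100: Sat (+1)  2101: Sun (+1)  2102: Mon (+1)  … (8 more years) …
  2111: Fri (+1)  2112: Sun (+2)  2113: Mon (+1)  2114: Tue (+1)  2115: Wed (+1) ✓
  2116: Fri (+2)  2117: Sat (+1)  2118: Sun (+1)  2119: Mon (+1)  2120: Wed (+2) ✓
  2121: Thu (+1)  2122: Fri (+1)  2123: Sat (+1)  2124: Mon (+2)
Wednesday years: 2097, 2109, 2115, 2120 — 4 in total.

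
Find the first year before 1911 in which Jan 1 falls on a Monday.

Jan 1 advances by 2 weekdays after a leap year and by 1 after a common year.
1911: Jan 1 is Sunday.
1910: Saturday
1909: Friday
1908: Wednesday (leap)
1907: Tuesday
1906: Monday
1906 begins on a Monday

1906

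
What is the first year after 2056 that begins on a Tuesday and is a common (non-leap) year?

Jan 1 advances by 2 weekdays after a leap year and by 1 after a common year.
2056: Jan 1 is Saturday (leap).
2057: Monday
2058: Tuesday
2058 begins on a Tuesday and is a common year.

2058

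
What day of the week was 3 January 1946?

January 1, 1946 is a Tuesday.
January 3 is day 3 of the year, i.e. 2 days after Jan 1.
2 mod 7 = 2, so advance 2 weekdays from Tuesday: Thursday.

Thursday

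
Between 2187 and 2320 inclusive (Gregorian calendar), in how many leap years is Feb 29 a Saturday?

5

Leap years in 2187–2320: 32 of them.
Feb 29 weekday advances by 5 (mod 7) from one leap year to the next four years later (or differs when a century non-leap intervenes).
Leap-day weekdays: 2188:Fri 2192:Wed 2196:Mon 2204:Wed 2208:Mon 2212:Sat✓ 2216:Thu 2220:Tue 2224:Sun 2228:Fri 2232:Wed 2236:Mon 2240:Sat✓ …(6 more)… 2268:Sat✓ 2272:Thu 2276:Tue 2280:Sun 2284:Fri 2288:Wed 2292:Mon 2296:Sat✓ 2304:Mon 2308:Sat✓ 2312:Thu 2316:Tue 2320:Sun
Saturday: 2212, 2240, 2268, 2296, 2308 → 5.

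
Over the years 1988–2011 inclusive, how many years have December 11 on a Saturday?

Track December 11's weekday year by year (advancing +1, or +2 across a Feb 29):
  1988: Sun  1989: Mon (+1)  1990: Tue (+1)  1991: Wed (+1)  1992: Fri (+2)
  1993: Sat (+1) ✓  1994: Sun (+1)  1995: Mon (+1)  1996: Wed (+2)  1997: Thu (+1)
  1998: Fri (+1)  1999: Sat (+1) ✓  2000: Mon (+2)  2001: Tue (+1)  2002: Wed (+1)
  2003: Thu (+1)  2004: Sat (+2) ✓  2005: Sun (+1)  2006: Mon (+1)  2007: Tue (+1)
  2008: Thu (+2)  2009: Fri (+1)  2010: Sat (+1) ✓  2011: Sun (+1)
Saturday years: 1993, 1999, 2004, 2010 — 4 in total.

4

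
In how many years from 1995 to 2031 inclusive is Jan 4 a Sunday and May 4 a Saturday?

0

Check each year's weekday for Jan 4 and May 4:
  1995: Wed/Thu  1996: Thu/Sat  1997: Sat/Sun  1998: Sun/Mon  1999: Mon/Tue  2000: Tue/Thu  2001: Thu/Fri  2002: Fri/Sat  2003: Sat/Sun  2004: Sun/Tue  2005: Tue/Wed  2006: Wed/Thu  2007: Thu/Fri  2008: Fri/Sun  …(9 more)…  2018: Thu/Fri  2019: Fri/Sat  2020: Sat/Mon  2021: Mon/Tue  2022: Tue/Wed  2023: Wed/Thu  2024: Thu/Sat  2025: Sat/Sun  2026: Sun/Mon  2027: Mon/Tue  2028: Tue/Thu  2029: Thu/Fri  2030: Fri/Sat  2031: Sat/Sun
Both conditions hold in: no year — 0.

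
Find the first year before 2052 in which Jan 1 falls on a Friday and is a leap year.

Jan 1 advances by 2 weekdays after a leap year and by 1 after a common year.
2052: Jan 1 is Monday (leap).
2051: Sunday
2050: Saturday
2049: Friday
2048: Wednesday (leap)
2047: Tuesday
2046: Monday
2045: Sunday
2044: Friday (leap)
2044 begins on a Friday and is a leap year.

2044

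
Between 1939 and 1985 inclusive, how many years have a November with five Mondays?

November has 30 days; it has five Mondays when Monday falls among the first (month-length − 28) days — i.e. when November 1 is one of Monday/Sunday.
November 1 by year: 1939:Wed 1940:Fri 1941:Sat 1942:Sun✓ 1943:Mon✓ 1944:Wed 1945:Thu 1946:Fri 1947:Sat 1948:Mon✓ 1949:Tue 1950:Wed 1951:Thu 1952:Sat 1953:Sun✓ …(17 more)… 1971:Mon✓ 1972:Wed 1973:Thu 1974:Fri 1975:Sat 1976:Mon✓ 1977:Tue 1978:Wed 1979:Thu 1980:Sat 1981:Sun✓ 1982:Mon✓ 1983:Tue 1984:Thu 1985:Fri
Years with five Mondays: 1942, 1943, 1948, 1953, 1954, 1959, 1964, 1965, 1970, 1971, 1976, 1981, 1982 → 13.

13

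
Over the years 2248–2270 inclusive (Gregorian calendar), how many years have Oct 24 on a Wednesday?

Track Oct 24's weekday year by year (advancing +1, or +2 across a Feb 29):
  2248: Tue  2249: Wed (+1) ✓  2250: Thu (+1)  2251: Fri (+1)  2252: Sun (+2)
  2253: Mon (+1)  2254: Tue (+1)  2255: Wed (+1) ✓  2256: Fri (+2)  2257: Sat (+1)
  2258: Sun (+1)  2259: Mon (+1)  2260: Wed (+2) ✓  2261: Thu (+1)  2262: Fri (+1)
  2263: Sat (+1)  2264: Mon (+2)  2265: Tue (+1)  2266: Wed (+1) ✓  2267: Thu (+1)
  2268: Sat (+2)  2269: Sun (+1)  2270: Mon (+1)
Wednesday years: 2249, 2255, 2260, 2266 — 4 in total.

4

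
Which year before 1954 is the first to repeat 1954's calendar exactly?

1943

Two years share a calendar iff Jan 1 falls on the same weekday and both are leap or both are common. 1954: Jan 1 is Friday, common year.
1953: Jan 1 Thursday, common
1952: Jan 1 Tuesday, leap
1951: Jan 1 Monday, common
1950: Jan 1 Sunday, common
1949: Jan 1 Saturday, common
1948: Jan 1 Thursday, leap
1947: Jan 1 Wednesday, common
1946: Jan 1 Tuesday, common
1945: Jan 1 Monday, common
1944: Jan 1 Saturday, leap
1943: Jan 1 Friday, common
1943 matches on both conditions.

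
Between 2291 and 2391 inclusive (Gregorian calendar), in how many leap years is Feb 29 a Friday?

3

Leap years in 2291–2391: 24 of them.
Feb 29 weekday advances by 5 (mod 7) from one leap year to the next four years later (or differs when a century non-leap intervenes).
Leap-day weekdays: 2292:Mon 2296:Sat 2304:Mon 2308:Sat 2312:Thu 2316:Tue 2320:Sun 2324:Fri✓ 2328:Wed 2332:Mon 2336:Sat 2340:Thu 2344:Tue 2348:Sun 2352:Fri✓ 2356:Wed 2360:Mon 2364:Sat 2368:Thu 2372:Tue 2376:Sun 2380:Fri✓ 2384:Wed 2388:Mon
Friday: 2324, 2352, 2380 → 3.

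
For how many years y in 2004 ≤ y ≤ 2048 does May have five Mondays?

19

May has 31 days; it has five Mondays when Monday falls among the first (month-length − 28) days — i.e. when May 1 is one of Monday/Sunday/Saturday.
May 1 by year: 2004:Sat✓ 2005:Sun✓ 2006:Mon✓ 2007:Tue 2008:Thu 2009:Fri 2010:Sat✓ 2011:Sun✓ 2012:Tue 2013:Wed 2014:Thu 2015:Fri 2016:Sun✓ 2017:Mon✓ 2018:Tue …(15 more)… 2034:Mon✓ 2035:Tue 2036:Thu 2037:Fri 2038:Sat✓ 2039:Sun✓ 2040:Tue 2041:Wed 2042:Thu 2043:Fri 2044:Sun✓ 2045:Mon✓ 2046:Tue 2047:Wed 2048:Fri
Years with five Mondays: 2004, 2005, 2006, 2010, 2011, 2016, 2017, 2021, 2022, 2023, 2027, 2028, 2032, 2033, 2034, 2038, 2039, 2044, 2045 → 19.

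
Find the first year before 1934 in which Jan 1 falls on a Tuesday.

Jan 1 advances by 2 weekdays after a leap year and by 1 after a common year.
1934: Jan 1 is Monday.
1933: Sunday
1932: Friday (leap)
1931: Thursday
1930: Wednesday
1929: Tuesday
1929 begins on a Tuesday

1929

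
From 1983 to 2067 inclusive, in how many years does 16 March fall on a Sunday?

12

Track 16 March's weekday year by year (advancing +1, or +2 across a Feb 29):
  1983: Wed  1984: Fri (+2)  1985: Sat (+1)  1986: Sun (+1) ✓  1987: Mon (+1)
  1988: Wed (+2)  1989: Thu (+1)  1990: Fri (+1)  1991: Sat (+1)  1992: Mon (+2)
  1993: Tue (+1)  1994: Wed (+1)  1995: Thu (+1)  1996: Sat (+2)  … (57 more years) …
  2054: Mon (+1)  2055: Tue (+1)  2056: Thu (+2)  2057: Fri (+1)  2058: Sat (+1)
  2059: Sun (+1) ✓  2060: Tue (+2)  2061: Wed (+1)  2062: Thu (+1)  2063: Fri (+1)
  2064: Sun (+2) ✓  2065: Mon (+1)  2066: Tue (+1)  2067: Wed (+1)
Sunday years: 1986, 1997, 2003, 2008, 2014, 2025, 2031, 2036, 2042, 2053, 2059, 2064 — 12 in total.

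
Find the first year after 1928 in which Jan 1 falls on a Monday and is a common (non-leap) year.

Jan 1 advances by 2 weekdays after a leap year and by 1 after a common year.
1928: Jan 1 is Sunday (leap).
1929: Tuesday
1930: Wednesday
1931: Thursday
1932: Friday (leap)
1933: Sunday
1934: Monday
1934 begins on a Monday and is a common year.

1934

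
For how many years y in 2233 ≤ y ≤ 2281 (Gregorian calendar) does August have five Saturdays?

August has 31 days; it has five Saturdays when Saturday falls among the first (month-length − 28) days — i.e. when August 1 is one of Saturday/Friday/Thursday.
August 1 by year: 2233:Thu✓ 2234:Fri✓ 2235:Sat✓ 2236:Mon 2237:Tue 2238:Wed 2239:Thu✓ 2240:Sat✓ 2241:Sun 2242:Mon 2243:Tue 2244:Thu✓ 2245:Fri✓ 2246:Sat✓ 2247:Sun …(19 more)… 2267:Thu✓ 2268:Sat✓ 2269:Sun 2270:Mon 2271:Tue 2272:Thu✓ 2273:Fri✓ 2274:Sat✓ 2275:Sun 2276:Tue 2277:Wed 2278:Thu✓ 2279:Fri✓ 2280:Sun 2281:Mon
Years with five Saturdays: 2233, 2234, 2235, 2239, 2240, 2244, 2245, 2246, 2250, 2251, 2256, 2257, 2261, 2262, 2263, 2267, 2268, 2272, 2273, 2274, 2278, 2279 → 22.

22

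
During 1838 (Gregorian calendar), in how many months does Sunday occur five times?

A month of length L has five Sundays iff its first Sunday is on day ≤ L−28 (so day 1–3 in a 31-day month, 1–2 in a 30-day month, day 1 in a leap February).
Checking each month of 1838: Jan starts Mon (31d); Feb starts Thu (28d); Mar starts Thu (31d); Apr starts Sun (30d) ✓; May starts Tue (31d); Jun starts Fri (30d); Jul starts Sun (31d) ✓; Aug starts Wed (31d); Sep starts Sat (30d) ✓; Oct starts Mon (31d); Nov starts Thu (30d); Dec starts Sat (31d) ✓.
Five-Sunday months: April, July, September, December → 4.

4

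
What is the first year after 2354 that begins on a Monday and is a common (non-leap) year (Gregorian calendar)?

2362

Jan 1 advances by 2 weekdays after a leap year and by 1 after a common year.
2354: Jan 1 is Friday.
2355: Saturday
2356: Sunday (leap)
2357: Tuesday
2358: Wednesday
2359: Thursday
2360: Friday (leap)
2361: Sunday
2362: Monday
2362 begins on a Monday and is a common year.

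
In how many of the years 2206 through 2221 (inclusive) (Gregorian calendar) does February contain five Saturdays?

February has 28 days (29 in leap years); it has five Saturdays when Saturday falls among the first (month-length − 28) days — i.e. when February 1 is Saturday in a leap year (never in a common year).
February 1 by year: 2206:Sat 2207:Sun 2208:Mon 2209:Wed 2210:Thu 2211:Fri 2212:Sat✓ 2213:Mon 2214:Tue 2215:Wed 2216:Thu 2217:Sat 2218:Sun 2219:Mon 2220:Tue 2221:Thu
Years with five Saturdays: 2212 → 1.

1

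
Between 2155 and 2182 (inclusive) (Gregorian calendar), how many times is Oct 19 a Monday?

Track Oct 19's weekday year by year (advancing +1, or +2 across a Feb 29):
  2155: Sun  2156: Tue (+2)  2157: Wed (+1)  2158: Thu (+1)  2159: Fri (+1)
  2160: Sun (+2)  2161: Mon (+1) ✓  2162: Tue (+1)  2163: Wed (+1)  2164: Fri (+2)
  2165: Sat (+1)  2166: Sun (+1)  2167: Mon (+1) ✓  2168: Wed (+2)  2169: Thu (+1)
  2170: Fri (+1)  2171: Sat (+1)  2172: Mon (+2) ✓  2173: Tue (+1)  2174: Wed (+1)
  2175: Thu (+1)  2176: Sat (+2)  2177: Sun (+1)  2178: Mon (+1) ✓  2179: Tue (+1)
  2180: Thu (+2)  2181: Fri (+1)  2182: Sat (+1)
Monday years: 2161, 2167, 2172, 2178 — 4 in total.

4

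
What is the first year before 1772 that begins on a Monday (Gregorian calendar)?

1770

Jan 1 advances by 2 weekdays after a leap year and by 1 after a common year.
1772: Jan 1 is Wednesday (leap).
1771: Tuesday
1770: Monday
1770 begins on a Monday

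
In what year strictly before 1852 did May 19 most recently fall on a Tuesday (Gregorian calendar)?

From one year to the next, a fixed date's weekday advances by 1, or by 2 when a Feb 29 lies between the two dates.
1852: May 19 is Wednesday.
1851: Monday (−2)
1850: Sunday (−1)
1849: Saturday (−1)
1848: Friday (−1)
1847: Wednesday (−2)
1846: Tuesday (−1)
May 19 falls on a Tuesday in 1846.

1846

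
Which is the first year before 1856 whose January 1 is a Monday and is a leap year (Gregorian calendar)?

Jan 1 advances by 2 weekdays after a leap year and by 1 after a common year.
1856: Jan 1 is Tuesday (leap).
1855: Monday
1854: Sunday
1853: Saturday
1852: Thursday (leap)
1851: Wednesday
1850: Tuesday
1849: Monday
1848: Saturday (leap)
1847: Friday
1846: Thursday
1845: Wednesday
1844: Monday (leap)
1844 begins on a Monday and is a leap year.

1844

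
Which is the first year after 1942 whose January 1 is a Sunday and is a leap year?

Jan 1 advances by 2 weekdays after a leap year and by 1 after a common year.
1942: Jan 1 is Thursday.
1943: Friday
1944: Saturday (leap)
1945: Monday
1946: Tuesday
1947: Wednesday
1948: Thursday (leap)
1949: Saturday
1950: Sunday
1951: Monday
1952: Tuesday (leap)
1953: Thursday
1954: Friday
1955: Saturday
1956: Sunday (leap)
1956 begins on a Sunday and is a leap year.

1956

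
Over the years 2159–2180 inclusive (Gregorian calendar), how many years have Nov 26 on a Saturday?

Track Nov 26's weekday year by year (advancing +1, or +2 across a Feb 29):
  2159: Mon  2160: Wed (+2)  2161: Thu (+1)  2162: Fri (+1)  2163: Sat (+1) ✓
  2164: Mon (+2)  2165: Tue (+1)  2166: Wed (+1)  2167: Thu (+1)  2168: Sat (+2) ✓
  2169: Sun (+1)  2170: Mon (+1)  2171: Tue (+1)  2172: Thu (+2)  2173: Fri (+1)
  2174: Sat (+1) ✓  2175: Sun (+1)  2176: Tue (+2)  2177: Wed (+1)  2178: Thu (+1)
  2179: Fri (+1)  2180: Sun (+2)
Saturday years: 2163, 2168, 2174 — 3 in total.

3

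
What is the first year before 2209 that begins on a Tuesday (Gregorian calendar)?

2205

Jan 1 advances by 2 weekdays after a leap year and by 1 after a common year.
2209: Jan 1 is Sunday.
2208: Friday (leap)
2207: Thursday
2206: Wednesday
2205: Tuesday
2205 begins on a Tuesday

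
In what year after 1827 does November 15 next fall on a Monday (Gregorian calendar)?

1830

From one year to the next, a fixed date's weekday advances by 1, or by 2 when a Feb 29 lies between the two dates.
1827: November 15 is Thursday.
1828: Saturday (+2)
1829: Sunday (+1)
1830: Monday (+1)
November 15 falls on a Monday in 1830.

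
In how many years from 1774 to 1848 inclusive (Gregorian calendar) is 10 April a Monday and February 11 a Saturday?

Check each year's weekday for 10 April and February 11:
  1774: Sun/Fri  1775: Mon/Sat ✓  1776: Wed/Sun  1777: Thu/Tue  1778: Fri/Wed  1779: Sat/Thu  1780: Mon/Fri  1781: Tue/Sun  1782: Wed/Mon  1783: Thu/Tue  1784: Sat/Wed  1785: Sun/Fri  1786: Mon/Sat ✓  1787: Tue/Sun  …(47 more)…  1835: Fri/Wed  1836: Sun/Thu  1837: Mon/Sat ✓  1838: Tue/Sun  1839: Wed/Mon  1840: Fri/Tue  1841: Sat/Thu  1842: Sun/Fri  1843: Mon/Sat ✓  1844: Wed/Sun  1845: Thu/Tue  1846: Fri/Wed  1847: Sat/Thu  1848: Mon/Fri
Both conditions hold in: 1775, 1786, 1797, 1809, 1815, 1826, 1837, 1843 — 8.

8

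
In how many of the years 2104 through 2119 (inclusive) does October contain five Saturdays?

8

October has 31 days; it has five Saturdays when Saturday falls among the first (month-length − 28) days — i.e. when October 1 is one of Saturday/Friday/Thursday.
October 1 by year: 2104:Wed 2105:Thu✓ 2106:Fri✓ 2107:Sat✓ 2108:Mon 2109:Tue 2110:Wed 2111:Thu✓ 2112:Sat✓ 2113:Sun 2114:Mon 2115:Tue 2116:Thu✓ 2117:Fri✓ 2118:Sat✓ 2119:Sun
Years with five Saturdays: 2105, 2106, 2107, 2111, 2112, 2116, 2117, 2118 → 8.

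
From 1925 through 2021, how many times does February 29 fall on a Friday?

3

Leap years in 1925–2021: 24 of them.
Feb 29 weekday advances by 5 (mod 7) from one leap year to the next four years later (or differs when a century non-leap intervenes).
Leap-day weekdays: 1928:Wed 1932:Mon 1936:Sat 1940:Thu 1944:Tue 1948:Sun 1952:Fri✓ 1956:Wed 1960:Mon 1964:Sat 1968:Thu 1972:Tue 1976:Sun 1980:Fri✓ 1984:Wed 1988:Mon 1992:Sat 1996:Thu 2000:Tue 2004:Sun 2008:Fri✓ 2012:Wed 2016:Mon 2020:Sat
Friday: 1952, 1980, 2008 → 3.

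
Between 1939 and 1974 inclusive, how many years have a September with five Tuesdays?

10

September has 30 days; it has five Tuesdays when Tuesday falls among the first (month-length − 28) days — i.e. when September 1 is one of Tuesday/Monday.
September 1 by year: 1939:Fri 1940:Sun 1941:Mon✓ 1942:Tue✓ 1943:Wed 1944:Fri 1945:Sat 1946:Sun 1947:Mon✓ 1948:Wed 1949:Thu 1950:Fri 1951:Sat 1952:Mon✓ 1953:Tue✓ …(6 more)… 1960:Thu 1961:Fri 1962:Sat 1963:Sun 1964:Tue✓ 1965:Wed 1966:Thu 1967:Fri 1968:Sun 1969:Mon✓ 1970:Tue✓ 1971:Wed 1972:Fri 1973:Sat 1974:Sun
Years with five Tuesdays: 1941, 1942, 1947, 1952, 1953, 1958, 1959, 1964, 1969, 1970 → 10.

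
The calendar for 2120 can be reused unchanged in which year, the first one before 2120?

2080

Two years share a calendar iff Jan 1 falls on the same weekday and both are leap or both are common. 2120: Jan 1 is Monday, leap year.
2119: Jan 1 Sunday, common
2118: Jan 1 Saturday, common
2117: Jan 1 Friday, common
2116: Jan 1 Wednesday, leap
2115: Jan 1 Tuesday, common
2114: Jan 1 Monday, common
2113: Jan 1 Sunday, common
2112: Jan 1 Friday, leap
2111: Jan 1 Thursday, common
2110: Jan 1 Wednesday, common
2109: Jan 1 Tuesday, common
2108: Jan 1 Sunday, leap
2107: Jan 1 Saturday, common
2106: Jan 1 Friday, common
2105: Jan 1 Thursday, common
2104: Jan 1 Tuesday, leap
2103: Jan 1 Monday, common
2102: Jan 1 Sunday, common
2101: Jan 1 Saturday, common
2100: Jan 1 Friday, common
2099: Jan 1 Thursday, common
2098: Jan 1 Wednesday, common
2097: Jan 1 Tuesday, common
2096: Jan 1 Sunday, leap
2095: Jan 1 Saturday, common
2094: Jan 1 Friday, common
2093: Jan 1 Thursday, common
2092: Jan 1 Tuesday, leap
2091: Jan 1 Monday, common
2090: Jan 1 Sunday, common
2089: Jan 1 Saturday, common
2088: Jan 1 Thursday, leap
2087: Jan 1 Wednesday, common
2086: Jan 1 Tuesday, common
2085: Jan 1 Monday, common
2084: Jan 1 Saturday, leap
2083: Jan 1 Friday, common
2082: Jan 1 Thursday, common
2081: Jan 1 Wednesday, common
2080: Jan 1 Monday, leap
2080 matches on both conditions.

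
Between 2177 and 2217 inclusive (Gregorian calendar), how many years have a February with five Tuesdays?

1

February has 28 days (29 in leap years); it has five Tuesdays when Tuesday falls among the first (month-length − 28) days — i.e. when February 1 is Tuesday in a leap year (never in a common year).
February 1 by year: 2177:Sat 2178:Sun 2179:Mon 2180:Tue✓ 2181:Thu 2182:Fri 2183:Sat 2184:Sun 2185:Tue 2186:Wed 2187:Thu 2188:Fri 2189:Sun 2190:Mon 2191:Tue …(11 more)… 2203:Tue 2204:Wed 2205:Fri 2206:Sat 2207:Sun 2208:Mon 2209:Wed 2210:Thu 2211:Fri 2212:Sat 2213:Mon 2214:Tue 2215:Wed 2216:Thu 2217:Sat
Years with five Tuesdays: 2180 → 1.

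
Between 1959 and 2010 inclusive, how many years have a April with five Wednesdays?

April has 30 days; it has five Wednesdays when Wednesday falls among the first (month-length − 28) days — i.e. when April 1 is one of Wednesday/Tuesday.
April 1 by year: 1959:Wed✓ 1960:Fri 1961:Sat 1962:Sun 1963:Mon 1964:Wed✓ 1965:Thu 1966:Fri 1967:Sat 1968:Mon 1969:Tue✓ 1970:Wed✓ 1971:Thu 1972:Sat 1973:Sun …(22 more)… 1996:Mon 1997:Tue✓ 1998:Wed✓ 1999:Thu 2000:Sat 2001:Sun 2002:Mon 2003:Tue✓ 2004:Thu 2005:Fri 2006:Sat 2007:Sun 2008:Tue✓ 2009:Wed✓ 2010:Thu
Years with five Wednesdays: 1959, 1964, 1969, 1970, 1975, 1980, 1981, 1986, 1987, 1992, 1997, 1998, 2003, 2008, 2009 → 15.

15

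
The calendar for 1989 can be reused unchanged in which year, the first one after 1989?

Two years share a calendar iff Jan 1 falls on the same weekday and both are leap or both are common. 1989: Jan 1 is Sunday, common year.
1990: Jan 1 Monday, common
1991: Jan 1 Tuesday, common
1992: Jan 1 Wednesday, leap
1993: Jan 1 Friday, common
1994: Jan 1 Saturday, common
1995: Jan 1 Sunday, common
1995 matches on both conditions.

1995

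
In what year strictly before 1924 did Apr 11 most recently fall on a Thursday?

From one year to the next, a fixed date's weekday advances by 1, or by 2 when a Feb 29 lies between the two dates.
1924: April 11 is Friday.
1923: Wednesday (−2)
1922: Tuesday (−1)
1921: Monday (−1)
1920: Sunday (−1)
1919: Friday (−2)
1918: Thursday (−1)
Apr 11 falls on a Thursday in 1918.

1918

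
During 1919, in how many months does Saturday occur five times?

4

A month of length L has five Saturdays iff its first Saturday is on day ≤ L−28 (so day 1–3 in a 31-day month, 1–2 in a 30-day month, day 1 in a leap February).
Checking each month of 1919: Jan starts Wed (31d); Feb starts Sat (28d); Mar starts Sat (31d) ✓; Apr starts Tue (30d); May starts Thu (31d) ✓; Jun starts Sun (30d); Jul starts Tue (31d); Aug starts Fri (31d) ✓; Sep starts Mon (30d); Oct starts Wed (31d); Nov starts Sat (30d) ✓; Dec starts Mon (31d).
Five-Saturday months: March, May, August, November → 4.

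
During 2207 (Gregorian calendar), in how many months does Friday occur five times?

4

A month of length L has five Fridays iff its first Friday is on day ≤ L−28 (so day 1–3 in a 31-day month, 1–2 in a 30-day month, day 1 in a leap February).
Checking each month of 2207: Jan starts Thu (31d) ✓; Feb starts Sun (28d); Mar starts Sun (31d); Apr starts Wed (30d); May starts Fri (31d) ✓; Jun starts Mon (30d); Jul starts Wed (31d) ✓; Aug starts Sat (31d); Sep starts Tue (30d); Oct starts Thu (31d) ✓; Nov starts Sun (30d); Dec starts Tue (31d).
Five-Friday months: January, May, July, October → 4.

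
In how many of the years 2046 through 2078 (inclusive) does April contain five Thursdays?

April has 30 days; it has five Thursdays when Thursday falls among the first (month-length − 28) days — i.e. when April 1 is one of Thursday/Wednesday.
April 1 by year: 2046:Sun 2047:Mon 2048:Wed✓ 2049:Thu✓ 2050:Fri 2051:Sat 2052:Mon 2053:Tue 2054:Wed✓ 2055:Thu✓ 2056:Sat 2057:Sun 2058:Mon 2059:Tue 2060:Thu✓ …(3 more)… 2064:Tue 2065:Wed✓ 2066:Thu✓ 2067:Fri 2068:Sun 2069:Mon 2070:Tue 2071:Wed✓ 2072:Fri 2073:Sat 2074:Sun 2075:Mon 2076:Wed✓ 2077:Thu✓ 2078:Fri
Years with five Thursdays: 2048, 2049, 2054, 2055, 2060, 2065, 2066, 2071, 2076, 2077 → 10.

10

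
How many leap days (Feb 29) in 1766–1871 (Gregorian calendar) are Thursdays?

Leap years in 1766–1871: 25 of them.
Feb 29 weekday advances by 5 (mod 7) from one leap year to the next four years later (or differs when a century non-leap intervenes).
Leap-day weekdays: 1768:Mon 1772:Sat 1776:Thu✓ 1780:Tue 1784:Sun 1788:Fri 1792:Wed 1796:Mon 1804:Wed 1808:Mon 1812:Sat 1816:Thu✓ 1820:Tue 1824:Sun 1828:Fri 1832:Wed 1836:Mon 1840:Sat 1844:Thu✓ 1848:Tue 1852:Sun 1856:Fri 1860:Wed 1864:Mon 1868:Sat
Thursday: 1776, 1816, 1844 → 3.

3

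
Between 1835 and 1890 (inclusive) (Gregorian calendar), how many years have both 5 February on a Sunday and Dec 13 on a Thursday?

2

Check each year's weekday for 5 February and Dec 13:
  1835: Thu/Sun  1836: Fri/Tue  1837: Sun/Wed  1838: Mon/Thu  1839: Tue/Fri  1840: Wed/Sun  1841: Fri/Mon  1842: Sat/Tue  1843: Sun/Wed  1844: Mon/Fri  1845: Wed/Sat  1846: Thu/Sun  1847: Fri/Mon  1848: Sat/Wed  …(28 more)…  1877: Mon/Thu  1878: Tue/Fri  1879: Wed/Sat  1880: Thu/Mon  1881: Sat/Tue  1882: Sun/Wed  1883: Mon/Thu  1884: Tue/Sat  1885: Thu/Sun  1886: Fri/Mon  1887: Sat/Tue  1888: Sun/Thu ✓  1889: Tue/Fri  1890: Wed/Sat
Both conditions hold in: 1860, 1888 — 2.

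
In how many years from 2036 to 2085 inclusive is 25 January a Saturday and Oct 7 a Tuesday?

5

Check each year's weekday for 25 January and Oct 7:
  2036: Fri/Tue  2037: Sun/Wed  2038: Mon/Thu  2039: Tue/Fri  2040: Wed/Sun  2041: Fri/Mon  2042: Sat/Tue ✓  2043: Sun/Wed  2044: Mon/Fri  2045: Wed/Sat  2046: Thu/Sun  2047: Fri/Mon  2048: Sat/Wed  2049: Mon/Thu  …(22 more)…  2072: Mon/Fri  2073: Wed/Sat  2074: Thu/Sun  2075: Fri/Mon  2076: Sat/Wed  2077: Mon/Thu  2078: Tue/Fri  2079: Wed/Sat  2080: Thu/Mon  2081: Sat/Tue ✓  2082: Sun/Wed  2083: Mon/Thu  2084: Tue/Sat  2085: Thu/Sun
Both conditions hold in: 2042, 2053, 2059, 2070, 2081 — 5.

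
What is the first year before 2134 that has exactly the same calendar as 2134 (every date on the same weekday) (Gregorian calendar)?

Two years share a calendar iff Jan 1 falls on the same weekday and both are leap or both are common. 2134: Jan 1 is Friday, common year.
2133: Jan 1 Thursday, common
2132: Jan 1 Tuesday, leap
2131: Jan 1 Monday, common
2130: Jan 1 Sunday, common
2129: Jan 1 Saturday, common
2128: Jan 1 Thursday, leap
2127: Jan 1 Wednesday, common
2126: Jan 1 Tuesday, common
2125: Jan 1 Monday, common
2124: Jan 1 Saturday, leap
2123: Jan 1 Friday, common
2123 matches on both conditions.

2123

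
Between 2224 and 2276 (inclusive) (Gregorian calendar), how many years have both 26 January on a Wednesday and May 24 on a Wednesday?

2

Check each year's weekday for 26 January and May 24:
  2224: Mon/Mon  2225: Wed/Tue  2226: Thu/Wed  2227: Fri/Thu  2228: Sat/Sat  2229: Mon/Sun  2230: Tue/Mon  2231: Wed/Tue  2232: Thu/Thu  2233: Sat/Fri  2234: Sun/Sat  2235: Mon/Sun  2236: Tue/Tue  2237: Thu/Wed  …(25 more)…  2263: Mon/Sun  2264: Tue/Tue  2265: Thu/Wed  2266: Fri/Thu  2267: Sat/Fri  2268: Sun/Sun  2269: Tue/Mon  2270: Wed/Tue  2271: Thu/Wed  2272: Fri/Fri  2273: Sun/Sat  2274: Mon/Sun  2275: Tue/Mon  2276: Wed/Wed ✓
Both conditions hold in: 2248, 2276 — 2.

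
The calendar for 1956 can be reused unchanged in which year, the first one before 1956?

1928

Two years share a calendar iff Jan 1 falls on the same weekday and both are leap or both are common. 1956: Jan 1 is Sunday, leap year.
1955: Jan 1 Saturday, common
1954: Jan 1 Friday, common
1953: Jan 1 Thursday, common
1952: Jan 1 Tuesday, leap
1951: Jan 1 Monday, common
1950: Jan 1 Sunday, common
1949: Jan 1 Saturday, common
1948: Jan 1 Thursday, leap
1947: Jan 1 Wednesday, common
1946: Jan 1 Tuesday, common
1945: Jan 1 Monday, common
1944: Jan 1 Saturday, leap
1943: Jan 1 Friday, common
1942: Jan 1 Thursday, common
1941: Jan 1 Wednesday, common
1940: Jan 1 Monday, leap
1939: Jan 1 Sunday, common
1938: Jan 1 Saturday, common
1937: Jan 1 Friday, common
1936: Jan 1 Wednesday, leap
1935: Jan 1 Tuesday, common
1934: Jan 1 Monday, common
1933: Jan 1 Sunday, common
1932: Jan 1 Friday, leap
1931: Jan 1 Thursday, common
1930: Jan 1 Wednesday, common
1929: Jan 1 Tuesday, common
1928: Jan 1 Sunday, leap
1928 matches on both conditions.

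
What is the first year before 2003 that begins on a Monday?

Jan 1 advances by 2 weekdays after a leap year and by 1 after a common year.
2003: Jan 1 is Wednesday.
2002: Tuesday
2001: Monday
2001 begins on a Monday

2001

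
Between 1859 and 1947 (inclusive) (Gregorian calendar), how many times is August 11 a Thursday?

Track August 11's weekday year by year (advancing +1, or +2 across a Feb 29):
  1859: Thu ✓  1860: Sat (+2)  1861: Sun (+1)  1862: Mon (+1)  1863: Tue (+1)
  1864: Thu (+2) ✓  1865: Fri (+1)  1866: Sat (+1)  1867: Sun (+1)  1868: Tue (+2)
  1869: Wed (+1)  1870: Thu (+1) ✓  1871: Fri (+1)  1872: Sun (+2)  … (61 more years) …
  1934: Sat (+1)  1935: Sun (+1)  1936: Tue (+2)  1937: Wed (+1)  1938: Thu (+1) ✓
  1939: Fri (+1)  1940: Sun (+2)  1941: Mon (+1)  1942: Tue (+1)  1943: Wed (+1)
  1944: Fri (+2)  1945: Sat (+1)  1946: Sun (+1)  1947: Mon (+1)
Thursday years: 1859, 1864, 1870, 1881, 1887, 1892, 1898, 1904, 1910, 1921, 1927, 1932, 1938 — 13 in total.

13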